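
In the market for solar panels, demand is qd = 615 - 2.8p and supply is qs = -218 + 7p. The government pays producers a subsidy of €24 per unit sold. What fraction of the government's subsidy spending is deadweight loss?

Pre-subsidy: 615 - 2.8p = -218 + 7p gives p* = 85, q* = 377.
With the subsidy, sellers receive ps = pb + 24 for each unit, where pb is the price buyers pay.
Supply in terms of pb becomes qs = -218 + 7(pb + 24) = -50 + 7pb. Setting this equal to demand: 615 - 2.8pb = -50 + 7pb, so pb = 475/7.
Sellers receive ps = 475/7 + 24 = 643/7; q' = 615 − 2.8·(475/7) = 425.
ΔCS = ½(377 + 425)(85 − 475/7) = 48120/7; ΔPS = ½(377 + 425)(643/7 − 85) = 19248/7.
Government spending = 24 × 425 = 10200.
DWL = ½ × 24 × (425 − 377) = 576; fraction = 576 / 10200 = 24/425.

DWL / government spending = 24/425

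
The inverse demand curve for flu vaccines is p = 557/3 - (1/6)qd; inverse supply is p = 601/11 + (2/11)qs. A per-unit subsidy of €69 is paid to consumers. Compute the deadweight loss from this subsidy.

Pre-subsidy: 557/3 - (1/6)q = 601/11 + (2/11)q gives q* = 376 and p* = 123.
With the rebate, buyers effectively pay pb = ps − 69, where ps is the price sellers receive.
On the curves, pb = 557/3 - (1/6)q and ps = 601/11 + (2/11)q; the wedge ps − pb = 69 gives 601/11 + (2/11)q − (557/3 - (1/6)q) = 69, so q' = 574.
Then pb = 557/3 − (1/6)·574 = 90 and ps = 601/11 + (2/11)·574 = 159.
The subsidy expands output by 574 − 376 = 198 past the efficient level; on those units the gap between marginal cost and willingness to pay runs from 0 up to 69.
DWL = ½ × 69 × 198 = 6831.

Deadweight loss = €6831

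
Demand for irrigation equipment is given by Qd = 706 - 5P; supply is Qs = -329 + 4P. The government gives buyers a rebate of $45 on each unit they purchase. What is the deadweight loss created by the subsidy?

Deadweight loss = $2250

Pre-subsidy: 706 - 5P = -329 + 4P gives P* = 115, Q* = 131.
With the rebate, buyers effectively pay Pb = Ps − 45, where Ps is the price sellers receive.
Demand in terms of Ps becomes Qd = 706 − 5(Ps − 45) = 931 - 5Ps. Setting this equal to supply: 931 - 5Ps = -329 + 4Ps, so Ps = 140.
Buyers pay Pb = 140 − 45 = 95; Q' = -329 + 4·140 = 231.
The subsidy expands output by 231 − 131 = 100 past the efficient level; on those units the gap between marginal cost and willingness to pay runs from 0 up to 45.
DWL = ½ × 45 × 100 = 2250.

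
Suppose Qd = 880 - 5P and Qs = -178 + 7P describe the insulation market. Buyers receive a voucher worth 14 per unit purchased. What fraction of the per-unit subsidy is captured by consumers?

Pre-subsidy: 880 - 5P = -178 + 7P gives P* = 529/6, Q* = 2635/6.
With the rebate, buyers effectively pay Pb = Ps − 14, where Ps is the price sellers receive.
Demand in terms of Ps becomes Qd = 880 − 5(Ps − 14) = 950 - 5Ps. Setting this equal to supply: 950 - 5Ps = -178 + 7Ps, so Ps = 94.
Buyers pay Pb = 94 − 14 = 80; Q' = -178 + 7·94 = 480.
Buyers' price falls by P* − Pb = 529/6 − 80 = 49/6; sellers' price rises by Ps − P* = 94 − 529/6 = 35/6.
So consumers capture (49/6)/14 = 7/12 of each unit of subsidy.

Consumer share = 7/12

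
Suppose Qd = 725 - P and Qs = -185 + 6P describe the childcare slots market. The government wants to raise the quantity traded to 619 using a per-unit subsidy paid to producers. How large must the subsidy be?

Required subsidy s = 28 per unit

At Q = 619, invert demand for the buyer price: Pb = (725 − 619)/1 = 106; invert supply for the seller price: Ps = (619 − (-185))/6 = 134.
The subsidy must fill the gap: s = Ps − Pb = 134 − 106 = 28.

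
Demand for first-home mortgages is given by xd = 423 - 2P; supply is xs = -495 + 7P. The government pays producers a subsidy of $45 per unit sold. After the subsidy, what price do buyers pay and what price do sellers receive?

Buyers pay $67; sellers receive $112

Pre-subsidy: 423 - 2P = -495 + 7P gives P* = 102, x* = 219.
With the subsidy, sellers receive Ps = Pb + 45 for each unit, where Pb is the price buyers pay.
Supply in terms of Pb becomes xs = -495 + 7(Pb + 45) = -180 + 7Pb. Setting this equal to demand: 423 - 2Pb = -180 + 7Pb, so Pb = 67.
Sellers receive Ps = 67 + 45 = 112; x' = 423 − 2·67 = 289.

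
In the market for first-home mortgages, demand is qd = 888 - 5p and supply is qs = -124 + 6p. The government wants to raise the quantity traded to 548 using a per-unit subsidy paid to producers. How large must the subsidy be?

At q = 548, invert demand for the buyer price: pb = (888 − 548)/5 = 68; invert supply for the seller price: ps = (548 − (-124))/6 = 112.
The subsidy must fill the gap: s = ps − pb = 112 − 68 = 44.

Required subsidy s = 44 per unit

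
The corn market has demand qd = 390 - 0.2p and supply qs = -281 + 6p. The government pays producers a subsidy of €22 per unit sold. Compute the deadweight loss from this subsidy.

Deadweight loss = 1452/31

Pre-subsidy: 390 - 0.2p = -281 + 6p gives p* = 3355/31, q* = 11419/31.
With the subsidy, sellers receive ps = pb + 22 for each unit, where pb is the price buyers pay.
Supply in terms of pb becomes qs = -281 + 6(pb + 22) = -149 + 6pb. Setting this equal to demand: 390 - 0.2pb = -149 + 6pb, so pb = 2695/31.
Sellers receive ps = 2695/31 + 22 = 3377/31; q' = 390 − 0.2·(2695/31) = 11551/31.
The subsidy expands output by 11551/31 − 11419/31 = 132/31 past the efficient level; on those units the gap between marginal cost and willingness to pay runs from 0 up to 22.
DWL = ½ × 22 × 132/31 = 1452/31.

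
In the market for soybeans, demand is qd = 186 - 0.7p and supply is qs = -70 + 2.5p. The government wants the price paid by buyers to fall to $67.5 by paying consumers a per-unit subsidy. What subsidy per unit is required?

At a buyer price of 67.5, quantity demanded is 186 − 0.7·67.5 = 138.75.
Sellers supply 138.75 only when they receive ps with -70 + 2.5·ps = 138.75, i.e. ps = 83.5.
s = ps − pb = 83.5 − 67.5 = 16.

Required subsidy s = $16 per unit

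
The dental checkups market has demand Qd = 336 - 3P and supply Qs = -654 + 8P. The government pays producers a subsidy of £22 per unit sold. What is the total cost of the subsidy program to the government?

Pre-subsidy: 336 - 3P = -654 + 8P gives P* = 90, Q* = 66.
With the subsidy, sellers receive Ps = Pb + 22 for each unit, where Pb is the price buyers pay.
Supply in terms of Pb becomes Qs = -654 + 8(Pb + 22) = -478 + 8Pb. Setting this equal to demand: 336 - 3Pb = -478 + 8Pb, so Pb = 74.
Sellers receive Ps = 74 + 22 = 96; Q' = 336 − 3·74 = 114.
Government outlay = subsidy × quantity = 22 × 114 = 2508.

Government cost = £2508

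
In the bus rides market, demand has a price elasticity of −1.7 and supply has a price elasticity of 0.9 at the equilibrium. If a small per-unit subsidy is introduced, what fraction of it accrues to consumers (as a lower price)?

For a small subsidy around the equilibrium, the benefit split depends on the relative slopes, which at a point are proportional to the elasticities.
Buyer share = εs/(εs + |εd|) = 0.9/(0.9 + 1.7) = 9/26; seller share = |εd|/(εs + |εd|) = 17/26.

Consumer share = 9/26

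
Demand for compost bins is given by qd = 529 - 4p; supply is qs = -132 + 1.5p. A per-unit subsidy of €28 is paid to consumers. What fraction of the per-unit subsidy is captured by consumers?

Pre-subsidy: 529 - 4p = -132 + 1.5p gives p* = 1322/11, q* = 531/11.
With the rebate, buyers effectively pay pb = ps − 28, where ps is the price sellers receive.
Demand in terms of ps becomes qd = 529 − 4(ps − 28) = 641 - 4ps. Setting this equal to supply: 641 - 4ps = -132 + 1.5ps, so ps = 1546/11.
Buyers pay pb = 1546/11 − 28 = 1238/11; q' = -132 + 1.5·(1546/11) = 867/11.
Buyers' price falls by p* − pb = 1322/11 − 1238/11 = 84/11; sellers' price rises by ps − p* = 1546/11 − 1322/11 = 224/11.
So consumers capture (84/11)/28 = 3/11 of each unit of subsidy.

Consumer share = 3/11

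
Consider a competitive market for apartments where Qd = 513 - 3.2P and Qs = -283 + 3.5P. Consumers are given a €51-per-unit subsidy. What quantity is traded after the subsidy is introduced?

Q' = 14611/67

Pre-subsidy: 513 - 3.2P = -283 + 3.5P gives P* = 7960/67, Q* = 8899/67.
With the rebate, buyers effectively pay Pb = Ps − 51, where Ps is the price sellers receive.
Demand in terms of Ps becomes Qd = 513 − 3.2(Ps − 51) = 676.2 - 3.2Ps. Setting this equal to supply: 676.2 - 3.2Ps = -283 + 3.5Ps, so Ps = 9592/67.
Buyers pay Pb = 9592/67 − 51 = 6175/67; Q' = -283 + 3.5·(9592/67) = 14611/67.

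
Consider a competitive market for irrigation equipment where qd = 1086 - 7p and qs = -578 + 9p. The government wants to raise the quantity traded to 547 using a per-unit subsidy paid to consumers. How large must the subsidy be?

At q = 547, invert demand for the buyer price: pb = (1086 − 547)/7 = 77; invert supply for the seller price: ps = (547 − (-578))/9 = 125.
The subsidy must fill the gap: s = ps − pb = 125 − 77 = 48.

Required subsidy s = 48 per unit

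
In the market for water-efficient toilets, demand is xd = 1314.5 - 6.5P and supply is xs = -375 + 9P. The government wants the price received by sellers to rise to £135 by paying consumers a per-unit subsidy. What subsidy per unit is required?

Required subsidy s = £62 per unit

At a seller price of 135, quantity supplied is -375 + 9·135 = 840.
Buyers absorb 840 only when they pay Pb with 1314.5 − 6.5·Pb = 840, i.e. Pb = 73.
s = Ps − Pb = 135 − 73 = 62.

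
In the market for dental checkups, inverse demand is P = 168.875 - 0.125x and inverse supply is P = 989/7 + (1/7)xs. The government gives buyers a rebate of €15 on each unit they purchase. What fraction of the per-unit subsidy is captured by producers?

Pre-subsidy: 168.875 - 0.125x = 989/7 + (1/7)x gives x* = 103 and P* = 156.
With the rebate, buyers effectively pay Pb = Ps − 15, where Ps is the price sellers receive.
On the curves, Pb = 168.875 - 0.125x and Ps = 989/7 + (1/7)x; the wedge Ps − Pb = 15 gives 989/7 + (1/7)x − (168.875 - 0.125x) = 15, so x' = 159.
Then Pb = 168.875 − 0.125·159 = 149 and Ps = 989/7 + (1/7)·159 = 164.
Buyers' price falls by P* − Pb = 156 − 149 = 7; sellers' price rises by Ps − P* = 164 − 156 = 8.
So producers capture 8/15 = 8/15 of each unit of subsidy.

Producer share = 8/15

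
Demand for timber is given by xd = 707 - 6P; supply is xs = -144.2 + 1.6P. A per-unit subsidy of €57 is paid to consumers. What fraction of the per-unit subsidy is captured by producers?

Pre-subsidy: 707 - 6P = -144.2 + 1.6P gives P* = 112, x* = 35.
With the rebate, buyers effectively pay Pb = Ps − 57, where Ps is the price sellers receive.
Demand in terms of Ps becomes xd = 707 − 6(Ps − 57) = 1049 - 6Ps. Setting this equal to supply: 1049 - 6Ps = -144.2 + 1.6Ps, so Ps = 157.
Buyers pay Pb = 157 − 57 = 100; x' = -144.2 + 1.6·157 = 107.
Buyers' price falls by P* − Pb = 112 − 100 = 12; sellers' price rises by Ps − P* = 157 − 112 = 45.
So producers capture 45/57 = 15/19 of each unit of subsidy.

Producer share = 15/19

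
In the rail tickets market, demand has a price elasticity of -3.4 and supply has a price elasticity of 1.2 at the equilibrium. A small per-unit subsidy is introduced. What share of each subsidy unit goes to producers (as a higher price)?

Producer share = 17/23

For a small subsidy around the equilibrium, the benefit split depends on the relative slopes, which at a point are proportional to the elasticities.
Buyer share = εs/(εs + |εd|) = 1.2/(1.2 + 3.4) = 6/23; seller share = |εd|/(εs + |εd|) = 17/23.
So producers capture 17/23 of the subsidy.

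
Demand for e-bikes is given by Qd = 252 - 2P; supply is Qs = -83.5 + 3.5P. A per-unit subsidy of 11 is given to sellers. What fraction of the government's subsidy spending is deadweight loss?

Pre-subsidy: 252 - 2P = -83.5 + 3.5P gives P* = 61, Q* = 130.
With the subsidy, sellers receive Ps = Pb + 11 for each unit, where Pb is the price buyers pay.
Supply in terms of Pb becomes Qs = -83.5 + 3.5(Pb + 11) = -45 + 3.5Pb. Setting this equal to demand: 252 - 2Pb = -45 + 3.5Pb, so Pb = 54.
Sellers receive Ps = 54 + 11 = 65; Q' = 252 − 2·54 = 144.
ΔCS = ½(130 + 144)(61 − 54) = 959; ΔPS = ½(130 + 144)(65 − 61) = 548.
Government spending = 11 × 144 = 1584.
DWL = ½ × 11 × (144 − 130) = 77; fraction = 77 / 1584 = 7/144.

DWL / government spending = 7/144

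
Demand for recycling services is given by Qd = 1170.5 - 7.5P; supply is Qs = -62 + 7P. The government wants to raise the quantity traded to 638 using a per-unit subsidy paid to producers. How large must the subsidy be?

At Q = 638, invert demand for the buyer price: Pb = (1170.5 − 638)/7.5 = 71; invert supply for the seller price: Ps = (638 − (-62))/7 = 100.
The subsidy must fill the gap: s = Ps − Pb = 100 − 71 = 29.

Required subsidy s = 29 per unit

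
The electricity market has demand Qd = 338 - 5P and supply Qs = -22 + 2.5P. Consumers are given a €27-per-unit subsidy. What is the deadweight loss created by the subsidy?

Deadweight loss = €607.5

Pre-subsidy: 338 - 5P = -22 + 2.5P gives P* = 48, Q* = 98.
With the rebate, buyers effectively pay Pb = Ps − 27, where Ps is the price sellers receive.
Demand in terms of Ps becomes Qd = 338 − 5(Ps − 27) = 473 - 5Ps. Setting this equal to supply: 473 - 5Ps = -22 + 2.5Ps, so Ps = 66.
Buyers pay Pb = 66 − 27 = 39; Q' = -22 + 2.5·66 = 143.
The subsidy expands output by 143 − 98 = 45 past the efficient level; on those units the gap between marginal cost and willingness to pay runs from 0 up to 27.
DWL = ½ × 27 × 45 = 607.5.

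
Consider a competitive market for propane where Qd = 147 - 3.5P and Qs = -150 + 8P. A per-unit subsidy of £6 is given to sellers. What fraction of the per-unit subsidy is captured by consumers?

Consumer share = 16/23

Pre-subsidy: 147 - 3.5P = -150 + 8P gives P* = 594/23, Q* = 1302/23.
With the subsidy, sellers receive Ps = Pb + 6 for each unit, where Pb is the price buyers pay.
Supply in terms of Pb becomes Qs = -150 + 8(Pb + 6) = -102 + 8Pb. Setting this equal to demand: 147 - 3.5Pb = -102 + 8Pb, so Pb = 498/23.
Sellers receive Ps = 498/23 + 6 = 636/23; Q' = 147 − 3.5·(498/23) = 1638/23.
Buyers' price falls by P* − Pb = 594/23 − 498/23 = 96/23; sellers' price rises by Ps − P* = 636/23 − 594/23 = 42/23.
So consumers capture (96/23)/6 = 16/23 of each unit of subsidy.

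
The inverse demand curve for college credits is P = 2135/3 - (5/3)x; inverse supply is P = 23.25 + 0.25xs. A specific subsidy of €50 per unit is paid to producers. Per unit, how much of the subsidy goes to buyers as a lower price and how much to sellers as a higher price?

Buyers gain 1000/23 per unit; sellers gain 150/23 per unit

Pre-subsidy: 2135/3 - (5/3)x = 23.25 + 0.25x gives x* = 8261/23 and P* = 2600/23.
With the subsidy, sellers receive Ps = Pb + 50 for each unit, where Pb is the price buyers pay.
On the curves, Pb = 2135/3 - (5/3)x and Ps = 23.25 + 0.25x; the wedge Ps − Pb = 50 gives 23.25 + 0.25x − (2135/3 - (5/3)x) = 50, so x' = 8861/23.
Then Pb = 2135/3 − (5/3)·(8861/23) = 1600/23 and Ps = 23.25 + 0.25·(8861/23) = 2750/23.
Buyers' price falls by P* − Pb = 2600/23 − 1600/23 = 1000/23; sellers' price rises by Ps − P* = 2750/23 − 2600/23 = 150/23.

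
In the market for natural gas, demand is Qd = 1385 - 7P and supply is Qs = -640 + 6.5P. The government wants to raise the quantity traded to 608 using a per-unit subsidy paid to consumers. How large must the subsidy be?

Required subsidy s = 81 per unit

At Q = 608, invert demand for the buyer price: Pb = (1385 − 608)/7 = 111; invert supply for the seller price: Ps = (608 − (-640))/6.5 = 192.
The subsidy must fill the gap: s = Ps − Pb = 192 − 111 = 81.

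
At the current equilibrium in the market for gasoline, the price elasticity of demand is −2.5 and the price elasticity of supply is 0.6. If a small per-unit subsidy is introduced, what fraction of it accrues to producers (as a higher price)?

For a small subsidy around the equilibrium, the benefit split depends on the relative slopes, which at a point are proportional to the elasticities.
Buyer share = εs/(εs + |εd|) = 0.6/(0.6 + 2.5) = 6/31; seller share = |εd|/(εs + |εd|) = 25/31.
So producers capture 25/31 of the subsidy.

Producer share = 25/31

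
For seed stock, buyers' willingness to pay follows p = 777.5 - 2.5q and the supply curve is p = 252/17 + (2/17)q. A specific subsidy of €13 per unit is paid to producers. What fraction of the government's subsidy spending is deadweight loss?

DWL / government spending = 221/26373

Pre-subsidy: 777.5 - 2.5q = 252/17 + (2/17)q gives q* = 25931/89 and p* = 4370/89.
With the subsidy, sellers receive ps = pb + 13 for each unit, where pb is the price buyers pay.
On the curves, pb = 777.5 - 2.5q and ps = 252/17 + (2/17)q; the wedge ps − pb = 13 gives 252/17 + (2/17)q − (777.5 - 2.5q) = 13, so q' = 26373/89.
Then pb = 777.5 − 2.5·(26373/89) = 3265/89 and ps = 252/17 + (2/17)·(26373/89) = 4422/89.
ΔCS = ½(25931/89 + 26373/89)(4370/89 − 3265/89) = 28897960/7921; ΔPS = ½(25931/89 + 26373/89)(4422/89 − 4370/89) = 1359904/7921.
Government spending = 13 × 26373/89 = 342849/89.
DWL = ½ × 13 × (26373/89 − 25931/89) = 2873/89; fraction = (2873/89) / (342849/89) = 221/26373.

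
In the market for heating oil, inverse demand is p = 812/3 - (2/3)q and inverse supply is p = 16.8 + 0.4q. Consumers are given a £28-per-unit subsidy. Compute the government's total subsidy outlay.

Government cost = £7399

Pre-subsidy: 812/3 - (2/3)q = 16.8 + 0.4q gives q* = 238 and p* = 112.
With the rebate, buyers effectively pay pb = ps − 28, where ps is the price sellers receive.
On the curves, pb = 812/3 - (2/3)q and ps = 16.8 + 0.4q; the wedge ps − pb = 28 gives 16.8 + 0.4q − (812/3 - (2/3)q) = 28, so q' = 264.25.
Then pb = 812/3 − (2/3)·264.25 = 94.5 and ps = 16.8 + 0.4·264.25 = 122.5.
Government outlay = subsidy × quantity = 28 × 264.25 = 7399.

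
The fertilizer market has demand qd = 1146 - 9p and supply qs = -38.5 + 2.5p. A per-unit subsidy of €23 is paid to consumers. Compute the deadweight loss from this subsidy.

Deadweight loss = €517.5

Pre-subsidy: 1146 - 9p = -38.5 + 2.5p gives p* = 103, q* = 219.
With the rebate, buyers effectively pay pb = ps − 23, where ps is the price sellers receive.
Demand in terms of ps becomes qd = 1146 − 9(ps − 23) = 1353 - 9ps. Setting this equal to supply: 1353 - 9ps = -38.5 + 2.5ps, so ps = 121.
Buyers pay pb = 121 − 23 = 98; q' = -38.5 + 2.5·121 = 264.
The subsidy expands output by 264 − 219 = 45 past the efficient level; on those units the gap between marginal cost and willingness to pay runs from 0 up to 23.
DWL = ½ × 23 × 45 = 517.5.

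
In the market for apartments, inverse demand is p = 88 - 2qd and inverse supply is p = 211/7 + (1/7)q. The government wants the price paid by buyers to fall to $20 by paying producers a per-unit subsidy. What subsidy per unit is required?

At a buyer price of 20, quantity demanded is 44 − 0.5·20 = 34.
Sellers supply 34 only when they receive ps = 211/7 + (1/7)·34 = 35.
s = ps − pb = 35 − 20 = 15.

Required subsidy s = $15 per unit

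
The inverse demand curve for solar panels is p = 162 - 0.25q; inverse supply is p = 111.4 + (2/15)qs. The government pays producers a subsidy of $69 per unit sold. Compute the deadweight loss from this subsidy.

Deadweight loss = $6210

Pre-subsidy: 162 - 0.25q = 111.4 + (2/15)q gives q* = 132 and p* = 129.
With the subsidy, sellers receive ps = pb + 69 for each unit, where pb is the price buyers pay.
On the curves, pb = 162 - 0.25q and ps = 111.4 + (2/15)q; the wedge ps − pb = 69 gives 111.4 + (2/15)q − (162 - 0.25q) = 69, so q' = 312.
Then pb = 162 − 0.25·312 = 84 and ps = 111.4 + (2/15)·312 = 153.
The subsidy expands output by 312 − 132 = 180 past the efficient level; on those units the gap between marginal cost and willingness to pay runs from 0 up to 69.
DWL = ½ × 69 × 180 = 6210.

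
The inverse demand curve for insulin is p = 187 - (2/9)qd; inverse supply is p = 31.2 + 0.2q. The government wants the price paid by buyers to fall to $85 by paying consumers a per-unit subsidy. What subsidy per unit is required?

At a buyer price of 85, quantity demanded is 841.5 − 4.5·85 = 459.
Sellers supply 459 only when they receive ps = 31.2 + 0.2·459 = 123.
s = ps − pb = 123 − 85 = 38.

Required subsidy s = $38 per unit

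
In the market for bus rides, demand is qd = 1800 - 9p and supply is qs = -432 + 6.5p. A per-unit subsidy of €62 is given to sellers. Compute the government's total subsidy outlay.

Government cost = €45756

Pre-subsidy: 1800 - 9p = -432 + 6.5p gives p* = 144, q* = 504.
With the subsidy, sellers receive ps = pb + 62 for each unit, where pb is the price buyers pay.
Supply in terms of pb becomes qs = -432 + 6.5(pb + 62) = -29 + 6.5pb. Setting this equal to demand: 1800 - 9pb = -29 + 6.5pb, so pb = 118.
Sellers receive ps = 118 + 62 = 180; q' = 1800 − 9·118 = 738.
Government outlay = subsidy × quantity = 62 × 738 = 45756.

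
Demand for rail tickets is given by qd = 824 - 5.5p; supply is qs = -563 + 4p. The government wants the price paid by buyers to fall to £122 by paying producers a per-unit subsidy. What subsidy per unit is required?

Required subsidy s = £57 per unit

At a buyer price of 122, quantity demanded is 824 − 5.5·122 = 153.
Sellers supply 153 only when they receive ps with -563 + 4·ps = 153, i.e. ps = 179.
s = ps − pb = 179 − 122 = 57.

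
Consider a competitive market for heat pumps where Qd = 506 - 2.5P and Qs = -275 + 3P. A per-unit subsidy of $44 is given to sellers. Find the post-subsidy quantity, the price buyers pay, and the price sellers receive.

Q' = 211; buyers pay $118; sellers receive $162

Pre-subsidy: 506 - 2.5P = -275 + 3P gives P* = 142, Q* = 151.
With the subsidy, sellers receive Ps = Pb + 44 for each unit, where Pb is the price buyers pay.
Supply in terms of Pb becomes Qs = -275 + 3(Pb + 44) = -143 + 3Pb. Setting this equal to demand: 506 - 2.5Pb = -143 + 3Pb, so Pb = 118.
Sellers receive Ps = 118 + 44 = 162; Q' = 506 − 2.5·118 = 211.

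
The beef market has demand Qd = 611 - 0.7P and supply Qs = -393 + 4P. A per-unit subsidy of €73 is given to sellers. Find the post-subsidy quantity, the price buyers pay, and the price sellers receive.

Q' = 23733/47; buyers pay 7120/47; sellers receive 10551/47

Pre-subsidy: 611 - 0.7P = -393 + 4P gives P* = 10040/47, Q* = 21689/47.
With the subsidy, sellers receive Ps = Pb + 73 for each unit, where Pb is the price buyers pay.
Supply in terms of Pb becomes Qs = -393 + 4(Pb + 73) = -101 + 4Pb. Setting this equal to demand: 611 - 0.7Pb = -101 + 4Pb, so Pb = 7120/47.
Sellers receive Ps = 7120/47 + 73 = 10551/47; Q' = 611 − 0.7·(7120/47) = 23733/47.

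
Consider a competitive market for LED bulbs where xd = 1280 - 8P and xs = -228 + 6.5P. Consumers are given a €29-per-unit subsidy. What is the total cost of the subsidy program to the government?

Pre-subsidy: 1280 - 8P = -228 + 6.5P gives P* = 104, x* = 448.
With the rebate, buyers effectively pay Pb = Ps − 29, where Ps is the price sellers receive.
Demand in terms of Ps becomes xd = 1280 − 8(Ps − 29) = 1512 - 8Ps. Setting this equal to supply: 1512 - 8Ps = -228 + 6.5Ps, so Ps = 120.
Buyers pay Pb = 120 − 29 = 91; x' = -228 + 6.5·120 = 552.
Government outlay = subsidy × quantity = 29 × 552 = 16008.

Government cost = €16008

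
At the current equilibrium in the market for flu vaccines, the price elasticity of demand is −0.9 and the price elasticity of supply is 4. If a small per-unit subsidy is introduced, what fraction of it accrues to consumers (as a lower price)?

Consumer share = 40/49

For a small subsidy around the equilibrium, the benefit split depends on the relative slopes, which at a point are proportional to the elasticities.
Buyer share = εs/(εs + |εd|) = 4/(4 + 0.9) = 40/49; seller share = |εd|/(εs + |εd|) = 9/49.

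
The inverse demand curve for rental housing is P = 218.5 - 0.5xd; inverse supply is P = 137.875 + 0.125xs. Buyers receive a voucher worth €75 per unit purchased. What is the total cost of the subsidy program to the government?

Pre-subsidy: 218.5 - 0.5x = 137.875 + 0.125x gives x* = 129 and P* = 154.
With the rebate, buyers effectively pay Pb = Ps − 75, where Ps is the price sellers receive.
On the curves, Pb = 218.5 - 0.5x and Ps = 137.875 + 0.125x; the wedge Ps − Pb = 75 gives 137.875 + 0.125x − (218.5 - 0.5x) = 75, so x' = 249.
Then Pb = 218.5 − 0.5·249 = 94 and Ps = 137.875 + 0.125·249 = 169.
Government outlay = subsidy × quantity = 75 × 249 = 18675.

Government cost = €18675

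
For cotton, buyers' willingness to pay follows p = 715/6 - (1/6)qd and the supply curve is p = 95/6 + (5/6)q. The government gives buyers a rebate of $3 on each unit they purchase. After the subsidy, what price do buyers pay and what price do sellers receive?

Buyers pay 913/9; sellers receive 940/9

Pre-subsidy: 715/6 - (1/6)q = 95/6 + (5/6)q gives q* = 310/3 and p* = 1835/18.
With the rebate, buyers effectively pay pb = ps − 3, where ps is the price sellers receive.
On the curves, pb = 715/6 - (1/6)q and ps = 95/6 + (5/6)q; the wedge ps − pb = 3 gives 95/6 + (5/6)q − (715/6 - (1/6)q) = 3, so q' = 319/3.
Then pb = 715/6 − (1/6)·(319/3) = 913/9 and ps = 95/6 + (5/6)·(319/3) = 940/9.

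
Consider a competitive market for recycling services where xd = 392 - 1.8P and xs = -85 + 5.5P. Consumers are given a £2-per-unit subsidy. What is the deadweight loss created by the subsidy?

Deadweight loss = 198/73

Pre-subsidy: 392 - 1.8P = -85 + 5.5P gives P* = 4770/73, x* = 20030/73.
With the rebate, buyers effectively pay Pb = Ps − 2, where Ps is the price sellers receive.
Demand in terms of Ps becomes xd = 392 − 1.8(Ps − 2) = 395.6 - 1.8Ps. Setting this equal to supply: 395.6 - 1.8Ps = -85 + 5.5Ps, so Ps = 4806/73.
Buyers pay Pb = 4806/73 − 2 = 4660/73; x' = -85 + 5.5·(4806/73) = 20228/73.
The subsidy expands output by 20228/73 − 20030/73 = 198/73 past the efficient level; on those units the gap between marginal cost and willingness to pay runs from 0 up to 2.
DWL = ½ × 2 × 198/73 = 198/73.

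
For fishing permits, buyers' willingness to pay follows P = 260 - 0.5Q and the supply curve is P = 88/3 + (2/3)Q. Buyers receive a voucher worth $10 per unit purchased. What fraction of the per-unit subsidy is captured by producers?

Pre-subsidy: 260 - 0.5Q = 88/3 + (2/3)Q gives Q* = 1384/7 and P* = 1128/7.
With the rebate, buyers effectively pay Pb = Ps − 10, where Ps is the price sellers receive.
On the curves, Pb = 260 - 0.5Q and Ps = 88/3 + (2/3)Q; the wedge Ps − Pb = 10 gives 88/3 + (2/3)Q − (260 - 0.5Q) = 10, so Q' = 1444/7.
Then Pb = 260 − 0.5·(1444/7) = 1098/7 and Ps = 88/3 + (2/3)·(1444/7) = 1168/7.
Buyers' price falls by P* − Pb = 1128/7 − 1098/7 = 30/7; sellers' price rises by Ps − P* = 1168/7 − 1128/7 = 40/7.
So producers capture (40/7)/10 = 4/7 of each unit of subsidy.

Producer share = 4/7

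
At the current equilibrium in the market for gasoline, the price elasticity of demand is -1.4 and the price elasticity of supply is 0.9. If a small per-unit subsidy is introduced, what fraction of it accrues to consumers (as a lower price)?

Consumer share = 9/23

For a small subsidy around the equilibrium, the benefit split depends on the relative slopes, which at a point are proportional to the elasticities.
Buyer share = εs/(εs + |εd|) = 0.9/(0.9 + 1.4) = 9/23; seller share = |εd|/(εs + |εd|) = 14/23.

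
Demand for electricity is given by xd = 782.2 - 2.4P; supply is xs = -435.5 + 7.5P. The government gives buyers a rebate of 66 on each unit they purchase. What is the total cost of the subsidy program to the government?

Government cost = 40062

Pre-subsidy: 782.2 - 2.4P = -435.5 + 7.5P gives P* = 123, x* = 487.
With the rebate, buyers effectively pay Pb = Ps − 66, where Ps is the price sellers receive.
Demand in terms of Ps becomes xd = 782.2 − 2.4(Ps − 66) = 940.6 - 2.4Ps. Setting this equal to supply: 940.6 - 2.4Ps = -435.5 + 7.5Ps, so Ps = 139.
Buyers pay Pb = 139 − 66 = 73; x' = -435.5 + 7.5·139 = 607.
Government outlay = subsidy × quantity = 66 × 607 = 40062.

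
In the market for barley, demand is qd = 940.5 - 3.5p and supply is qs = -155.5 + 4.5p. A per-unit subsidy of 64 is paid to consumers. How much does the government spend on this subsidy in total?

Pre-subsidy: 940.5 - 3.5p = -155.5 + 4.5p gives p* = 137, q* = 461.
With the rebate, buyers effectively pay pb = ps − 64, where ps is the price sellers receive.
Demand in terms of ps becomes qd = 940.5 − 3.5(ps − 64) = 1164.5 - 3.5ps. Setting this equal to supply: 1164.5 - 3.5ps = -155.5 + 4.5ps, so ps = 165.
Buyers pay pb = 165 − 64 = 101; q' = -155.5 + 4.5·165 = 587.
Government outlay = subsidy × quantity = 64 × 587 = 37568.

Government cost = 37568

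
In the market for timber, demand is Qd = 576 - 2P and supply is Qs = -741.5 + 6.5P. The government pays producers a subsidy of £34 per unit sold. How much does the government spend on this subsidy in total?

Government cost = £10812

Pre-subsidy: 576 - 2P = -741.5 + 6.5P gives P* = 155, Q* = 266.
With the subsidy, sellers receive Ps = Pb + 34 for each unit, where Pb is the price buyers pay.
Supply in terms of Pb becomes Qs = -741.5 + 6.5(Pb + 34) = -520.5 + 6.5Pb. Setting this equal to demand: 576 - 2Pb = -520.5 + 6.5Pb, so Pb = 129.
Sellers receive Ps = 129 + 34 = 163; Q' = 576 − 2·129 = 318.
Government outlay = subsidy × quantity = 34 × 318 = 10812.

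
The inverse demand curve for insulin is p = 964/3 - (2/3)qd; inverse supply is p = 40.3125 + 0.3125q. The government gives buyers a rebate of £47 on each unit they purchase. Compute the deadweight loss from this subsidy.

Deadweight loss = £1128

Pre-subsidy: 964/3 - (2/3)q = 40.3125 + 0.3125q gives q* = 287 and p* = 130.
With the rebate, buyers effectively pay pb = ps − 47, where ps is the price sellers receive.
On the curves, pb = 964/3 - (2/3)q and ps = 40.3125 + 0.3125q; the wedge ps − pb = 47 gives 40.3125 + 0.3125q − (964/3 - (2/3)q) = 47, so q' = 335.
Then pb = 964/3 − (2/3)·335 = 98 and ps = 40.3125 + 0.3125·335 = 145.
The subsidy expands output by 335 − 287 = 48 past the efficient level; on those units the gap between marginal cost and willingness to pay runs from 0 up to 47.
DWL = ½ × 47 × 48 = 1128.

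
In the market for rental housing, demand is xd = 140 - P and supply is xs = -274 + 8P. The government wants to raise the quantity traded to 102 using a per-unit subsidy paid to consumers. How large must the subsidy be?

At x = 102, invert demand for the buyer price: Pb = (140 − 102)/1 = 38; invert supply for the seller price: Ps = (102 − (-274))/8 = 47.
The subsidy must fill the gap: s = Ps − Pb = 47 − 38 = 9.

Required subsidy s = 9 per unit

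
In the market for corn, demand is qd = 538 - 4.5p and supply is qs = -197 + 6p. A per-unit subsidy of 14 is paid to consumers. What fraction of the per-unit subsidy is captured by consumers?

Pre-subsidy: 538 - 4.5p = -197 + 6p gives p* = 70, q* = 223.
With the rebate, buyers effectively pay pb = ps − 14, where ps is the price sellers receive.
Demand in terms of ps becomes qd = 538 − 4.5(ps − 14) = 601 - 4.5ps. Setting this equal to supply: 601 - 4.5ps = -197 + 6ps, so ps = 76.
Buyers pay pb = 76 − 14 = 62; q' = -197 + 6·76 = 259.
Buyers' price falls by p* − pb = 70 − 62 = 8; sellers' price rises by ps − p* = 76 − 70 = 6.
So consumers capture 8/14 = 4/7 of each unit of subsidy.

Consumer share = 4/7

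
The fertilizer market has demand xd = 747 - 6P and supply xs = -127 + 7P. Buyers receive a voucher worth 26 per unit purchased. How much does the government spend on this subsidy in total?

Government cost = 11118

Pre-subsidy: 747 - 6P = -127 + 7P gives P* = 874/13, x* = 4467/13.
With the rebate, buyers effectively pay Pb = Ps − 26, where Ps is the price sellers receive.
Demand in terms of Ps becomes xd = 747 − 6(Ps − 26) = 903 - 6Ps. Setting this equal to supply: 903 - 6Ps = -127 + 7Ps, so Ps = 1030/13.
Buyers pay Pb = 1030/13 − 26 = 692/13; x' = -127 + 7·(1030/13) = 5559/13.
Government outlay = subsidy × quantity = 26 × 5559/13 = 11118.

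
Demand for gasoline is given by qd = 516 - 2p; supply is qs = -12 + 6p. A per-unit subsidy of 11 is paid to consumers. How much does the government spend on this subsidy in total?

Government cost = 4405.5

Pre-subsidy: 516 - 2p = -12 + 6p gives p* = 66, q* = 384.
With the rebate, buyers effectively pay pb = ps − 11, where ps is the price sellers receive.
Demand in terms of ps becomes qd = 516 − 2(ps − 11) = 538 - 2ps. Setting this equal to supply: 538 - 2ps = -12 + 6ps, so ps = 68.75.
Buyers pay pb = 68.75 − 11 = 57.75; q' = -12 + 6·68.75 = 400.5.
Government outlay = subsidy × quantity = 11 × 400.5 = 4405.5.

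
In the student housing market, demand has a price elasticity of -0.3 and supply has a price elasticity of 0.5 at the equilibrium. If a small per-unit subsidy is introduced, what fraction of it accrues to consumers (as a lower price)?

Consumer share = 0.625

For a small subsidy around the equilibrium, the benefit split depends on the relative slopes, which at a point are proportional to the elasticities.
Buyer share = εs/(εs + |εd|) = 0.5/(0.5 + 0.3) = 0.625; seller share = |εd|/(εs + |εd|) = 0.375.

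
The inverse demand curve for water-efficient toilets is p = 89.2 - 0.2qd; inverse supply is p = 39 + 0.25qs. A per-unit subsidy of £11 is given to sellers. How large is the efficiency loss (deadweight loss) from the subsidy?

Pre-subsidy: 89.2 - 0.2q = 39 + 0.25q gives q* = 1004/9 and p* = 602/9.
With the subsidy, sellers receive ps = pb + 11 for each unit, where pb is the price buyers pay.
On the curves, pb = 89.2 - 0.2q and ps = 39 + 0.25q; the wedge ps − pb = 11 gives 39 + 0.25q − (89.2 - 0.2q) = 11, so q' = 136.
Then pb = 89.2 − 0.2·136 = 62 and ps = 39 + 0.25·136 = 73.
The subsidy expands output by 136 − 1004/9 = 220/9 past the efficient level; on those units the gap between marginal cost and willingness to pay runs from 0 up to 11.
DWL = ½ × 11 × 220/9 = 1210/9.

Deadweight loss = 1210/9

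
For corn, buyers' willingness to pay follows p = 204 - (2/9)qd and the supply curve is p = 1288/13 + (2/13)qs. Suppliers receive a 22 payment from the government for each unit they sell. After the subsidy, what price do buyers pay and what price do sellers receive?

Pre-subsidy: 204 - (2/9)q = 1288/13 + (2/13)q gives q* = 279 and p* = 142.
With the subsidy, sellers receive ps = pb + 22 for each unit, where pb is the price buyers pay.
On the curves, pb = 204 - (2/9)q and ps = 1288/13 + (2/13)q; the wedge ps − pb = 22 gives 1288/13 + (2/13)q − (204 - (2/9)q) = 22, so q' = 337.5.
Then pb = 204 − (2/9)·337.5 = 129 and ps = 1288/13 + (2/13)·337.5 = 151.

Buyers pay 129; sellers receive 151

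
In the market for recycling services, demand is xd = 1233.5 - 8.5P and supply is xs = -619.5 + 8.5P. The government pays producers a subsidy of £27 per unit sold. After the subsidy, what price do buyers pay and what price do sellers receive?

Pre-subsidy: 1233.5 - 8.5P = -619.5 + 8.5P gives P* = 109, x* = 307.
With the subsidy, sellers receive Ps = Pb + 27 for each unit, where Pb is the price buyers pay.
Supply in terms of Pb becomes xs = -619.5 + 8.5(Pb + 27) = -390 + 8.5Pb. Setting this equal to demand: 1233.5 - 8.5Pb = -390 + 8.5Pb, so Pb = 95.5.
Sellers receive Ps = 95.5 + 27 = 122.5; x' = 1233.5 − 8.5·95.5 = 421.75.

Buyers pay £95.5; sellers receive £122.5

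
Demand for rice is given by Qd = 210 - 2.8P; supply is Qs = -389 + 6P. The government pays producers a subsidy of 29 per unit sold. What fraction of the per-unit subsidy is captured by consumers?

Pre-subsidy: 210 - 2.8P = -389 + 6P gives P* = 2995/44, Q* = 427/22.
With the subsidy, sellers receive Ps = Pb + 29 for each unit, where Pb is the price buyers pay.
Supply in terms of Pb becomes Qs = -389 + 6(Pb + 29) = -215 + 6Pb. Setting this equal to demand: 210 - 2.8Pb = -215 + 6Pb, so Pb = 2125/44.
Sellers receive Ps = 2125/44 + 29 = 3401/44; Q' = 210 − 2.8·(2125/44) = 1645/22.
Buyers' price falls by P* − Pb = 2995/44 − 2125/44 = 435/22; sellers' price rises by Ps − P* = 3401/44 − 2995/44 = 203/22.
So consumers capture (435/22)/29 = 15/22 of each unit of subsidy.

Consumer share = 15/22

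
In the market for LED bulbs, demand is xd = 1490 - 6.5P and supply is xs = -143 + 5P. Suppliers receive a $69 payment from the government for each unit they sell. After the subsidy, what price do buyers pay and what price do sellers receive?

Pre-subsidy: 1490 - 6.5P = -143 + 5P gives P* = 142, x* = 567.
With the subsidy, sellers receive Ps = Pb + 69 for each unit, where Pb is the price buyers pay.
Supply in terms of Pb becomes xs = -143 + 5(Pb + 69) = 202 + 5Pb. Setting this equal to demand: 1490 - 6.5Pb = 202 + 5Pb, so Pb = 112.
Sellers receive Ps = 112 + 69 = 181; x' = 1490 − 6.5·112 = 762.

Buyers pay $112; sellers receive $181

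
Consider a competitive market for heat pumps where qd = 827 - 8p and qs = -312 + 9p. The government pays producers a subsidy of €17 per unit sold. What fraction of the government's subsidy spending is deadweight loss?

DWL / government spending = 12/121

Pre-subsidy: 827 - 8p = -312 + 9p gives p* = 67, q* = 291.
With the subsidy, sellers receive ps = pb + 17 for each unit, where pb is the price buyers pay.
Supply in terms of pb becomes qs = -312 + 9(pb + 17) = -159 + 9pb. Setting this equal to demand: 827 - 8pb = -159 + 9pb, so pb = 58.
Sellers receive ps = 58 + 17 = 75; q' = 827 − 8·58 = 363.
ΔCS = ½(291 + 363)(67 − 58) = 2943; ΔPS = ½(291 + 363)(75 − 67) = 2616.
Government spending = 17 × 363 = 6171.
DWL = ½ × 17 × (363 − 291) = 612; fraction = 612 / 6171 = 12/121.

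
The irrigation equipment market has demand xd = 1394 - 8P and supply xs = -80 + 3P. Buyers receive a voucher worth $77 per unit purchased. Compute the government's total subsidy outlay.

Government cost = $37730

Pre-subsidy: 1394 - 8P = -80 + 3P gives P* = 134, x* = 322.
With the rebate, buyers effectively pay Pb = Ps − 77, where Ps is the price sellers receive.
Demand in terms of Ps becomes xd = 1394 − 8(Ps − 77) = 2010 - 8Ps. Setting this equal to supply: 2010 - 8Ps = -80 + 3Ps, so Ps = 190.
Buyers pay Pb = 190 − 77 = 113; x' = -80 + 3·190 = 490.
Government outlay = subsidy × quantity = 77 × 490 = 37730.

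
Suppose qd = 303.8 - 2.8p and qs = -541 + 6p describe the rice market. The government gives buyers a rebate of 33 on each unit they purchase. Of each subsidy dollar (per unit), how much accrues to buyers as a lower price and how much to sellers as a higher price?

Buyers gain 22.5 per unit; sellers gain 10.5 per unit

Pre-subsidy: 303.8 - 2.8p = -541 + 6p gives p* = 96, q* = 35.
With the rebate, buyers effectively pay pb = ps − 33, where ps is the price sellers receive.
Demand in terms of ps becomes qd = 303.8 − 2.8(ps − 33) = 396.2 - 2.8ps. Setting this equal to supply: 396.2 - 2.8ps = -541 + 6ps, so ps = 106.5.
Buyers pay pb = 106.5 − 33 = 73.5; q' = -541 + 6·106.5 = 98.
Buyers' price falls by p* − pb = 96 − 73.5 = 22.5; sellers' price rises by ps − p* = 106.5 − 96 = 10.5.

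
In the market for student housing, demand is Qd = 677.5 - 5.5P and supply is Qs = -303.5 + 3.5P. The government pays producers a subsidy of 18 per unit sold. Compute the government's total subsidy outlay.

Pre-subsidy: 677.5 - 5.5P = -303.5 + 3.5P gives P* = 109, Q* = 78.
With the subsidy, sellers receive Ps = Pb + 18 for each unit, where Pb is the price buyers pay.
Supply in terms of Pb becomes Qs = -303.5 + 3.5(Pb + 18) = -240.5 + 3.5Pb. Setting this equal to demand: 677.5 - 5.5Pb = -240.5 + 3.5Pb, so Pb = 102.
Sellers receive Ps = 102 + 18 = 120; Q' = 677.5 − 5.5·102 = 116.5.
Government outlay = subsidy × quantity = 18 × 116.5 = 2097.

Government cost = 2097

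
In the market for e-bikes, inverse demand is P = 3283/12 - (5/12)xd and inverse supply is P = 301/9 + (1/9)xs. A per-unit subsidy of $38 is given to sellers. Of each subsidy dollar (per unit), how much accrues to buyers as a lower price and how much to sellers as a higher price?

Pre-subsidy: 3283/12 - (5/12)x = 301/9 + (1/9)x gives x* = 455 and P* = 84.
With the subsidy, sellers receive Ps = Pb + 38 for each unit, where Pb is the price buyers pay.
On the curves, Pb = 3283/12 - (5/12)x and Ps = 301/9 + (1/9)x; the wedge Ps − Pb = 38 gives 301/9 + (1/9)x − (3283/12 - (5/12)x) = 38, so x' = 527.
Then Pb = 3283/12 − (5/12)·527 = 54 and Ps = 301/9 + (1/9)·527 = 92.
Buyers' price falls by P* − Pb = 84 − 54 = 30; sellers' price rises by Ps − P* = 92 − 84 = 8.

Buyers gain $30 per unit; sellers gain $8 per unit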